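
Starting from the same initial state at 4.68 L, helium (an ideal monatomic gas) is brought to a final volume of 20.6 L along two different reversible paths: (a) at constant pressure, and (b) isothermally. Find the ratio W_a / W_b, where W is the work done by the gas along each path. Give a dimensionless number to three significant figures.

Path (a) isobaric: W = P₁(V₂ − V₁) → W_a/(P₁V₁) = 3.402.
Path (b) isothermal: W = P₁V₁ ln(V₂/V₁) → W_b/(P₁V₁) = 1.482.
W_a / W_b = 3.402 / 1.482 = 2.295.

W_a / W_b ≈ 2.30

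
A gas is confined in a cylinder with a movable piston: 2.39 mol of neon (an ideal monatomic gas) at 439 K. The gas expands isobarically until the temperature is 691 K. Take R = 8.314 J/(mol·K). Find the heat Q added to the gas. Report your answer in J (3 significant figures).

Isobaric: W = nRΔT = (2.39)(8.314)(252) = 5007 J.
ΔU = nCᵥΔT with Cᵥ = 3R/2: ΔU = (2.39)(12.47)(252) = 7511 J.
Q = ΔU + W = 7511 + 5007 = 12518 J.

Q ≈ 12500 J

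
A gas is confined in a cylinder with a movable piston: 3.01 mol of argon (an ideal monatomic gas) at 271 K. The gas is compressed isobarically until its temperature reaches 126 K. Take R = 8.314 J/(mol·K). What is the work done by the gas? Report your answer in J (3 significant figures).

W ≈ -3630 J

Isobaric: W = P ΔV = nR ΔT.
W = (3.01)(8.314)(126 − 271) = -3629 J.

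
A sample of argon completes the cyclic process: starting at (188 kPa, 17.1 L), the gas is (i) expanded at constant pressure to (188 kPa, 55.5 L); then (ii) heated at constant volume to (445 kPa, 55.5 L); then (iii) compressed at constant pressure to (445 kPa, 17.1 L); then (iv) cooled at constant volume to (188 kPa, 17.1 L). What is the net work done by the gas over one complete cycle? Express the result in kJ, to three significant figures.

Constant-volume legs do no work.
W(i) = (188)(55.5 − 17.1) = 7219 J; W(iii) = (445)(17.1 − 55.5) = -17088 J.
W_net = 7219 − 17088 = -9869 J (the counter-clockwise enclosed area).

W_net ≈ -9.87 kJ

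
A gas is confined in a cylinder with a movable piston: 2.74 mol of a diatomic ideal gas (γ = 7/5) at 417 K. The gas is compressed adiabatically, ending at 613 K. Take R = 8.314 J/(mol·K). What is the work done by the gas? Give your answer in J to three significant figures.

Adiabatic ⇒ Q = 0, so W_by = −ΔU = nCᵥ(T₁ − T₂).
Cᵥ = 5R/2 = 20.79 J/(mol·K).
W = (2.74)(20.79)(417 − 613) = -11162 J.

W ≈ -11200 J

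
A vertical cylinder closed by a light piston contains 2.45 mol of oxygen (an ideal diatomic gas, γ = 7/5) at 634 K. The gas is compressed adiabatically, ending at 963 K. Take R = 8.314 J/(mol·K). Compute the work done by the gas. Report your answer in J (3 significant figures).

Adiabatic ⇒ Q = 0, so W_by = −ΔU = nCᵥ(T₁ − T₂).
Cᵥ = 5R/2 = 20.79 J/(mol·K).
W = (2.45)(20.79)(634 − 963) = -16754 J.

W ≈ -16800 J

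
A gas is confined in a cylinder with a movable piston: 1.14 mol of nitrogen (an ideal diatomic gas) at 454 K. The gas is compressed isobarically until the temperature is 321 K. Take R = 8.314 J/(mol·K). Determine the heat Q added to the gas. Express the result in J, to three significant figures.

Q ≈ -4410 J

Isobaric: W = nRΔT = (1.14)(8.314)(-133) = -1261 J.
ΔU = nCᵥΔT with Cᵥ = 5R/2: ΔU = (1.14)(20.79)(-133) = -3151 J.
Q = ΔU + W = -3151 − 1261 = -4412 J.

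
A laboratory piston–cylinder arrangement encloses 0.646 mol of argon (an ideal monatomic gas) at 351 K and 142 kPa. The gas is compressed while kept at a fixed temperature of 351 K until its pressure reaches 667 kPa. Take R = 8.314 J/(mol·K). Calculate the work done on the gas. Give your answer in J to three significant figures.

Isothermal process: W = nRT ln(V₂/V₁) = nRT ln(P₁/P₂).
W = (0.646)(8.314)(351) × ln(142/667)
  = 1885 × ln(0.2129) = 1885 × -1.547
W_by_gas = -2916 J; work on gas = −W_by = 2916 J.

W ≈ 2920 J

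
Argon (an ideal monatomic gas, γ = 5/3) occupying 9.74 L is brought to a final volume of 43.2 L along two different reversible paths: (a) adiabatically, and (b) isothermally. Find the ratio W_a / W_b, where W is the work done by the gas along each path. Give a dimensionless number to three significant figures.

Path (a) adiabatic: W = P₁V₁(1 − (V₁/V₂)^(γ−1))/(γ−1) → W_a/(P₁V₁) = 0.9443.
Path (b) isothermal: W = P₁V₁ ln(V₂/V₁) → W_b/(P₁V₁) = 1.49.
W_a / W_b = 0.9443 / 1.49 = 0.634.

W_a / W_b ≈ 0.634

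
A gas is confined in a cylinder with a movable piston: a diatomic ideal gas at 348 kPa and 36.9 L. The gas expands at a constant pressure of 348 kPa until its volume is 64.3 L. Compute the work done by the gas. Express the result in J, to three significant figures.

W ≈ 9540 J

Isobaric: W = P ΔV.
W = (348 kPa)(64.3 − 36.9 L) = (348)(27.4) = 9535 J.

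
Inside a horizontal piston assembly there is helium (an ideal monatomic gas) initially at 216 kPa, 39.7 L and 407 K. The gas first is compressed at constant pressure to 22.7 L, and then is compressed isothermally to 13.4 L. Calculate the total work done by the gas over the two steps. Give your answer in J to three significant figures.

W_total ≈ -6260 J

Step 1 (isobaric): W = PΔV = (216 kPa)(22.7 − 39.7 L) = -3672 J.
After step 1: P = 216 kPa, V = 22.7 L, T = 232.7 K.
Step 2 (isothermal): W = P₁V₁ ln(V₂/V₁) = (4903) ln(13.4/22.7) = -2585 J.
W_total = -3672 − 2585 = -6257 J.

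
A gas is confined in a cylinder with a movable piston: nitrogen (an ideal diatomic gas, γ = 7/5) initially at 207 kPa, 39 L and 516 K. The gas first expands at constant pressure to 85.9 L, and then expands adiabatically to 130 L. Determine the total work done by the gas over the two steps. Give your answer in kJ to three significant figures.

Step 1 (isobaric): W = PΔV = (207 kPa)(85.9 − 39 L) = 9708 J.
After step 1: P = 207 kPa, V = 85.9 L, T = 1137 K.
Step 2 (adiabatic): W = (P₁V₁ − P₂V₂)/(γ−1) = (17781 − 15065)/0.4 = 6790 J.
W_total = 9708 + 6790 = 16498 J.

W_total ≈ 16.5 kJ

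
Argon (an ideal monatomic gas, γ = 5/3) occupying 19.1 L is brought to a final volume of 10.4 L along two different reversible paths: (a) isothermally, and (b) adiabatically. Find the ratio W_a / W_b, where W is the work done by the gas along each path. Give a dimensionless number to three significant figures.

W_a / W_b ≈ 0.811

Path (a) isothermal: W = P₁V₁ ln(V₂/V₁) → W_a/(P₁V₁) = -0.6079.
Path (b) adiabatic: W = P₁V₁(1 − (V₁/V₂)^(γ−1))/(γ−1) → W_b/(P₁V₁) = -0.7495.
W_a / W_b = -0.6079 / -0.7495 = 0.811.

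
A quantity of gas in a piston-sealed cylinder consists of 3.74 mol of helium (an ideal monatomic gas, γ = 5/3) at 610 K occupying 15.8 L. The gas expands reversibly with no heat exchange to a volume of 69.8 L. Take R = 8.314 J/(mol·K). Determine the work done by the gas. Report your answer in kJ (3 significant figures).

W ≈ 17.9 kJ

Adiabatic: TV^(γ−1) = const with γ = 5/3.
T₂ = T₁ (V₁/V₂)^(γ−1) = 610 × (15.8/69.8)^0.667 = 610 × 0.3714 = 226.6 K.
W_by = nCᵥ(T₁ − T₂) = (3.74)(12.47)(610 − 226.6) = 17884 J.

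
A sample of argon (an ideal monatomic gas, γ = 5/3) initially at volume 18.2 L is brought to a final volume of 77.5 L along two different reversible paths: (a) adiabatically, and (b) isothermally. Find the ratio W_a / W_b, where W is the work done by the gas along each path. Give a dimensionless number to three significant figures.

Path (a) adiabatic: W = P₁V₁(1 − (V₁/V₂)^(γ−1))/(γ−1) → W_a/(P₁V₁) = 0.929.
Path (b) isothermal: W = P₁V₁ ln(V₂/V₁) → W_b/(P₁V₁) = 1.449.
W_a / W_b = 0.929 / 1.449 = 0.6412.

W_a / W_b ≈ 0.641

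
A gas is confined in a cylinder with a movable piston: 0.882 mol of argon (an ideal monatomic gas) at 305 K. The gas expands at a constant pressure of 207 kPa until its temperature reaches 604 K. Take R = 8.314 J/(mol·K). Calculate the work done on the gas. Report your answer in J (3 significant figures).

W ≈ -2190 J

Isobaric: W = P ΔV = nR ΔT.
W = (0.882)(8.314)(604 − 305) = 2193 J.
Work on gas = −W_by = -2193 J.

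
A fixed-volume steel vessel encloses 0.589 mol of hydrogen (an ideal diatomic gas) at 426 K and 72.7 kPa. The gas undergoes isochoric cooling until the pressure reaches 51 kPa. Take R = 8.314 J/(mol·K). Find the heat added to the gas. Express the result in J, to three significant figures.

Constant volume ⇒ W = 0, so Q = ΔU = nCᵥΔT with Cᵥ = 5R/2 = 20.79 J/(mol·K).
At constant V, T₂/T₁ = P₂/P₁ ⇒ ΔT = T₁(P₂/P₁ − 1) = 426·(51/72.7 − 1) = -127.2 K.
ΔU = (0.589)(20.79)(-127.2) = -1557 J.

Q ≈ -1560 J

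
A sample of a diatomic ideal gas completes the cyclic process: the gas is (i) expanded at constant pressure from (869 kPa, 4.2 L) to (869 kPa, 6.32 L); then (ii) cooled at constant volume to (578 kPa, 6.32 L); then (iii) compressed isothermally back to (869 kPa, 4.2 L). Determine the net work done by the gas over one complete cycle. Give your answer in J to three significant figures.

W_net ≈ 350 J

Leg (i): W = PΔV = (869)(6.32 − 4.2) = 1842 J.
Leg (ii): W = 0.
Leg (iii): W = PᵢVᵢ ln(V_f/Vᵢ) = (3653) ln(4.2/6.32) = -1493 J.
W_net = 1842 − 1493 = 349.6 J.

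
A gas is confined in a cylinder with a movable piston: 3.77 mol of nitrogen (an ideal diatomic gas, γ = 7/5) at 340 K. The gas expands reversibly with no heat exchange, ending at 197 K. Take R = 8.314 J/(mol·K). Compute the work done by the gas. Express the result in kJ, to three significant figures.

Adiabatic ⇒ Q = 0, so W_by = −ΔU = nCᵥ(T₁ − T₂).
Cᵥ = 5R/2 = 20.79 J/(mol·K).
W = (3.77)(20.79)(340 − 197) = 11205 J.

W ≈ 11.2 kJ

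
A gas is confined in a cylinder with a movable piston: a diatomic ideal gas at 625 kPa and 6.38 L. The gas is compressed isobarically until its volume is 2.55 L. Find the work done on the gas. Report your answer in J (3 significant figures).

Isobaric: W = P ΔV.
W = (625 kPa)(2.55 − 6.38 L) = (625)(-3.83) = -2394 J.
Work on gas = −W_by = 2394 J.

W ≈ 2390 J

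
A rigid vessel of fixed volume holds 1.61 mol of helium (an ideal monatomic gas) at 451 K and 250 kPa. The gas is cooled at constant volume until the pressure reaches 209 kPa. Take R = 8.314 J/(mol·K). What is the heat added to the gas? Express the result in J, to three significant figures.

Q ≈ -1490 J

Constant volume ⇒ W = 0, so Q = ΔU = nCᵥΔT with Cᵥ = 3R/2 = 12.47 J/(mol·K).
At constant V, T₂/T₁ = P₂/P₁ ⇒ ΔT = T₁(P₂/P₁ − 1) = 451·(209/250 − 1) = -73.96 K.
ΔU = (1.61)(12.47)(-73.96) = -1485 J.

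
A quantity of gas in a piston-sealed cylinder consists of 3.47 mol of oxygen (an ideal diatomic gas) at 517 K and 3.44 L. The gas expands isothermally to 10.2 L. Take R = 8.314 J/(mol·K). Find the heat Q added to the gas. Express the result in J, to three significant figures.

Q ≈ 16200 J

Isothermal ⇒ ΔU = 0, so Q = W = nRT ln(V₂/V₁).
Q = (3.47)(8.314)(517) ln(10.2/3.44) = 14915 × 1.087 = 16212 J.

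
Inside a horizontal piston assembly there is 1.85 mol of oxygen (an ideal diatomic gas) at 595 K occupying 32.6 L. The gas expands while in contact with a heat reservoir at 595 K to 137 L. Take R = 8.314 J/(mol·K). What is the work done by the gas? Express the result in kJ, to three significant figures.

Isothermal: W = nRT ln(V₂/V₁).
W = (1.85)(8.314)(595) × ln(137/32.6)
  = 9152 × 1.436
W_by_gas = 13139 J.

W ≈ 13.1 kJ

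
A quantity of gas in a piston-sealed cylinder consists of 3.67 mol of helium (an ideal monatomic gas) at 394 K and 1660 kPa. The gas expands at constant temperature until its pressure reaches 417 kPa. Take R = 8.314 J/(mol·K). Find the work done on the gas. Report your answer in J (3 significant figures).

W ≈ -16600 J

Isothermal process: W = nRT ln(V₂/V₁) = nRT ln(P₁/P₂).
W = (3.67)(8.314)(394) × ln(1660/417)
  = 12022 × ln(3.981) = 12022 × 1.381
W_by_gas = 16608 J; work on gas = −W_by = -16608 J.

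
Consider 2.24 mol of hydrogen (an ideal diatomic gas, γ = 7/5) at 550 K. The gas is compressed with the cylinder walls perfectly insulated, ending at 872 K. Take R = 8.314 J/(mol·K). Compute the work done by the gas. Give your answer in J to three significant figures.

W ≈ -15000 J

Adiabatic ⇒ Q = 0, so W_by = −ΔU = nCᵥ(T₁ − T₂).
Cᵥ = 5R/2 = 20.79 J/(mol·K).
W = (2.24)(20.79)(550 − 872) = -14992 J.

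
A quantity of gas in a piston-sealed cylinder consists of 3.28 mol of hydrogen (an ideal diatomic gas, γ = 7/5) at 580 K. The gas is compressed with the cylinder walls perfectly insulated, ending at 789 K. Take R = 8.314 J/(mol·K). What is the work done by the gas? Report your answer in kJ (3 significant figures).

Adiabatic ⇒ Q = 0, so W_by = −ΔU = nCᵥ(T₁ − T₂).
Cᵥ = 5R/2 = 20.79 J/(mol·K).
W = (3.28)(20.79)(580 − 789) = -14249 J.

W ≈ -14.2 kJ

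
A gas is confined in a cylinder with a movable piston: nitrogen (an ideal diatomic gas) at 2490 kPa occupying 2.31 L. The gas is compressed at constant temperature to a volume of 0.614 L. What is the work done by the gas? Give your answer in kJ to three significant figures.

Isothermal: W = nRT ln(V₂/V₁) = P₁V₁ ln(V₂/V₁).
P₁V₁ = (2490 kPa)(2.31 L) = 5752 J.
W = 5752 × ln(0.614/2.31) = 5752 × -1.325
W_by_gas = -7621 J.

W ≈ -7.62 kJ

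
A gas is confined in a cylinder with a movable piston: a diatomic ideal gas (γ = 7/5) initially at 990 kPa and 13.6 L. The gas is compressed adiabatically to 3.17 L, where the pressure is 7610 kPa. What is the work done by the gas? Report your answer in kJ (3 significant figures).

W ≈ -26.6 kJ

Adiabatic: W = (P₁V₁ − P₂V₂)/(γ − 1) with γ = 7/5.
P₁V₁ = 13464 J, P₂V₂ = 24124 J.
W = (13464 − 24124) / 0.4 = -26649 J.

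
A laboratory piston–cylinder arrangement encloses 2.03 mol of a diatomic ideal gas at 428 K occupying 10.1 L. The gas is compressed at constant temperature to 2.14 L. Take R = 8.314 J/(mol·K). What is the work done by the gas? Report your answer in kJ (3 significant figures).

W ≈ -11.2 kJ

Isothermal: W = nRT ln(V₂/V₁).
W = (2.03)(8.314)(428) × ln(2.14/10.1)
  = 7224 × -1.552
W_by_gas = -11209 J.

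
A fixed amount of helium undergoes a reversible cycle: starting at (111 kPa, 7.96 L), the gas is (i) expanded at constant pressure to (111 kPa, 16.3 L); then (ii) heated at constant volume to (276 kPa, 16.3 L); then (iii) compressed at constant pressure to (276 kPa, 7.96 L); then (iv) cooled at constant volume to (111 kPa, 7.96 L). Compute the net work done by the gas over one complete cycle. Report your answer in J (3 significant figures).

Constant-volume legs do no work.
W(i) = (111)(16.3 − 7.96) = 925.7 J; W(iii) = (276)(7.96 − 16.3) = -2302 J.
W_net = 925.7 − 2302 = -1376 J (the counter-clockwise enclosed area).

W_net ≈ -1380 J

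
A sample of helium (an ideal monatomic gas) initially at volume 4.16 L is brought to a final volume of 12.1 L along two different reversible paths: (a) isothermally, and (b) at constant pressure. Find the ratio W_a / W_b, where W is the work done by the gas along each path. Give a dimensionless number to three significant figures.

W_a / W_b ≈ 0.559

Path (a) isothermal: W = P₁V₁ ln(V₂/V₁) → W_a/(P₁V₁) = 1.068.
Path (b) isobaric: W = P₁(V₂ − V₁) → W_b/(P₁V₁) = 1.909.
W_a / W_b = 1.068 / 1.909 = 0.5594.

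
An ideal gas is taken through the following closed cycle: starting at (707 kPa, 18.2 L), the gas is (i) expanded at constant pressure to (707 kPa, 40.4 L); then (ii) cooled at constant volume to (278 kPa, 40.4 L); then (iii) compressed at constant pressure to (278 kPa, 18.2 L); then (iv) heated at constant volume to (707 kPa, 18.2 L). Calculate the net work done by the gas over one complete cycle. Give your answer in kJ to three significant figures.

W_net ≈ 9.52 kJ

Constant-volume legs do no work.
W(i) = (707)(40.4 − 18.2) = 15695 J; W(iii) = (278)(18.2 − 40.4) = -6172 J.
W_net = 15695 − 6172 = 9524 J (the clockwise enclosed area).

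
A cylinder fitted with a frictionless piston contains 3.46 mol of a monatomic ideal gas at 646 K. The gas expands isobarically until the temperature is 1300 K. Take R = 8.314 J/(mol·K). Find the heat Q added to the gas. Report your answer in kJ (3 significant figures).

Q ≈ 47.0 kJ

Isobaric: W = nRΔT = (3.46)(8.314)(654) = 18813 J.
ΔU = nCᵥΔT with Cᵥ = 3R/2: ΔU = (3.46)(12.47)(654) = 28220 J.
Q = ΔU + W = 28220 + 18813 = 47033 J.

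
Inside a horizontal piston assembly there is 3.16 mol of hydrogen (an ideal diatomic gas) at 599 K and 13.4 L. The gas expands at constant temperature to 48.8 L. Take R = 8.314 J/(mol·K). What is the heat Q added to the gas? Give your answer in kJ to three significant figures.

Q ≈ 20.3 kJ

Isothermal ⇒ ΔU = 0, so Q = W = nRT ln(V₂/V₁).
Q = (3.16)(8.314)(599) ln(48.8/13.4) = 15737 × 1.292 = 20340 J.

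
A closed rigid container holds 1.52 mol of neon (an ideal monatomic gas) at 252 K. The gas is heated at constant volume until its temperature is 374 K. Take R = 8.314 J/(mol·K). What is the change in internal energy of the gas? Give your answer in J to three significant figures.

ΔU ≈ 2310 J

Constant volume ⇒ W = 0, so Q = ΔU = nCᵥΔT with Cᵥ = 3R/2 = 12.47 J/(mol·K).
ΔU = (1.52)(12.47)(374 − 252) = 2313 J.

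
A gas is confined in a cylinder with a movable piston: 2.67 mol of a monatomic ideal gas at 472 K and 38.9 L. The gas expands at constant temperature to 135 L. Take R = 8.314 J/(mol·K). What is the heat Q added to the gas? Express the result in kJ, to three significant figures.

Isothermal ⇒ ΔU = 0, so Q = W = nRT ln(V₂/V₁).
Q = (2.67)(8.314)(472) ln(135/38.9) = 10478 × 1.244 = 13037 J.

Q ≈ 13.0 kJ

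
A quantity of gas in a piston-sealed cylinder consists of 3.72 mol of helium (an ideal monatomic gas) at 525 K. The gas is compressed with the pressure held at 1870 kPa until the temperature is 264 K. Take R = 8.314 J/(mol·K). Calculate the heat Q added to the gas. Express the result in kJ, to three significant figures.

Isobaric: W = nRΔT = (3.72)(8.314)(-261) = -8072 J.
ΔU = nCᵥΔT with Cᵥ = 3R/2: ΔU = (3.72)(12.47)(-261) = -12108 J.
Q = ΔU + W = -12108 − 8072 = -20181 J.

Q ≈ -20.2 kJ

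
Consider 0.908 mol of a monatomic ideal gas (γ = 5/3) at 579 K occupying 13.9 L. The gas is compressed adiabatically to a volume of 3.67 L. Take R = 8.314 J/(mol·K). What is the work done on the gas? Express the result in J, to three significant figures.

Adiabatic: TV^(γ−1) = const with γ = 5/3.
T₂ = T₁ (V₁/V₂)^(γ−1) = 579 × (13.9/3.67)^0.667 = 579 × 2.43 = 1407 K.
W_by = nCᵥ(T₁ − T₂) = (0.908)(12.47)(579 − 1407) = -9374 J.
Work on gas = −W_by = 9374 J.

W ≈ 9370 J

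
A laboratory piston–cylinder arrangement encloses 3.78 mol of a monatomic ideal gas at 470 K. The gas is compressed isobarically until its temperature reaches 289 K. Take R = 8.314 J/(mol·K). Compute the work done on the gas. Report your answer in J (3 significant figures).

Isobaric: W = P ΔV = nR ΔT.
W = (3.78)(8.314)(289 − 470) = -5688 J.
Work on gas = −W_by = 5688 J.

W ≈ 5690 J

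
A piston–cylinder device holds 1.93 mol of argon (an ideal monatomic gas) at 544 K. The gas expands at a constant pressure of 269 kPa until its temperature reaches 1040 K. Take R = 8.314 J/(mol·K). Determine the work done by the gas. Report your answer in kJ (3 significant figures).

Isobaric: W = P ΔV = nR ΔT.
W = (1.93)(8.314)(1040 − 544) = 7959 J.

W ≈ 7.96 kJ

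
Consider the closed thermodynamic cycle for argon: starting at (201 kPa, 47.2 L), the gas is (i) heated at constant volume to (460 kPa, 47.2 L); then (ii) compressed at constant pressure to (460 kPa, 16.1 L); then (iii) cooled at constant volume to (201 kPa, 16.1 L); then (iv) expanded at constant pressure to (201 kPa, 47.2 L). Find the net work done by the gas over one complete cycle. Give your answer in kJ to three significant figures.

Constant-volume legs do no work.
W(ii) = (460)(16.1 − 47.2) = -14306 J; W(iv) = (201)(47.2 − 16.1) = 6251 J.
W_net = -14306 + 6251 = -8055 J (the counter-clockwise enclosed area).

W_net ≈ -8.05 kJ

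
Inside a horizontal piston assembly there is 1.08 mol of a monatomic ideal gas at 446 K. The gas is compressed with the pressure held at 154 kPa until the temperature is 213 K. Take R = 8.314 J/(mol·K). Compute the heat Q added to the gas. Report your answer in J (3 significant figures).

Q ≈ -5230 J

Isobaric: W = nRΔT = (1.08)(8.314)(-233) = -2092 J.
ΔU = nCᵥΔT with Cᵥ = 3R/2: ΔU = (1.08)(12.47)(-233) = -3138 J.
Q = ΔU + W = -3138 − 2092 = -5230 J.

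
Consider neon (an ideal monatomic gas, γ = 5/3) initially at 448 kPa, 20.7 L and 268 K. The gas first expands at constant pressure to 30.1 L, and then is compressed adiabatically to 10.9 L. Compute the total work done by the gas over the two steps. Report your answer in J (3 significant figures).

W_total ≈ -15400 J

Step 1 (isobaric): W = PΔV = (448 kPa)(30.1 − 20.7 L) = 4211 J.
After step 1: P = 448 kPa, V = 30.1 L, T = 389.7 K.
Step 2 (adiabatic): W = (P₁V₁ − P₂V₂)/(γ−1) = (13485 − 26542)/0.667 = -19586 J.
W_total = 4211 − 19586 = -15375 J.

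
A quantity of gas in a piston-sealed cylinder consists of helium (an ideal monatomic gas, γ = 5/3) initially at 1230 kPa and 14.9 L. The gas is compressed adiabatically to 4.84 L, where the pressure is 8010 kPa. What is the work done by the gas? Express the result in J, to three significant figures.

W ≈ -30700 J

Adiabatic: W = (P₁V₁ − P₂V₂)/(γ − 1) with γ = 5/3.
P₁V₁ = 18327 J, P₂V₂ = 38768 J.
W = (18327 − 38768) / 0.6667 = -30662 J.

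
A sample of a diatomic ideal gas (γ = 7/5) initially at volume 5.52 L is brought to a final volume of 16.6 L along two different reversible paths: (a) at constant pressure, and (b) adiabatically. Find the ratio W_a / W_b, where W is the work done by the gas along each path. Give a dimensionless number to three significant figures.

Path (a) isobaric: W = P₁(V₂ − V₁) → W_a/(P₁V₁) = 2.007.
Path (b) adiabatic: W = P₁V₁(1 − (V₁/V₂)^(γ−1))/(γ−1) → W_b/(P₁V₁) = 0.8906.
W_a / W_b = 2.007 / 0.8906 = 2.254.

W_a / W_b ≈ 2.25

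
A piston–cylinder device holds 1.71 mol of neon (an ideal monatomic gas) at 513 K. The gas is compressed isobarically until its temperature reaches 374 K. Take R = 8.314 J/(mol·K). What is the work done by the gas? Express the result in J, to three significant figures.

Isobaric: W = P ΔV = nR ΔT.
W = (1.71)(8.314)(374 − 513) = -1976 J.

W ≈ -1980 J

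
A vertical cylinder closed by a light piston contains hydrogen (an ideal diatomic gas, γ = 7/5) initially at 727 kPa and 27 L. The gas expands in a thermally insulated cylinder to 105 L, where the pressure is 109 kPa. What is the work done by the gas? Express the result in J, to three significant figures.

W ≈ 20500 J

Adiabatic: W = (P₁V₁ − P₂V₂)/(γ − 1) with γ = 7/5.
P₁V₁ = 19629 J, P₂V₂ = 11445 J.
W = (19629 − 11445) / 0.4 = 20460 J.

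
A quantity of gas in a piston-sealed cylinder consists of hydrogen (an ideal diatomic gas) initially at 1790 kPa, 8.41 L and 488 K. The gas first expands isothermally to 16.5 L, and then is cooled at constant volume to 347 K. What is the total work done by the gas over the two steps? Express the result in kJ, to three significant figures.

Step 1 (isothermal): W = P₁V₁ ln(V₂/V₁) = (15054) ln(16.5/8.41) = 10145 J.
Step 2 (isochoric): W = 0 (constant volume).
W_total = 10145 + 0 = 10145 J.

W_total ≈ 10.1 kJ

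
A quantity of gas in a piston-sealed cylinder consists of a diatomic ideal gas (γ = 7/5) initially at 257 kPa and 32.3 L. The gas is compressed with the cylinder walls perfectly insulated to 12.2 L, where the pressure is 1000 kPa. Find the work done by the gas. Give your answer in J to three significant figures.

W ≈ -9750 J

Adiabatic: W = (P₁V₁ − P₂V₂)/(γ − 1) with γ = 7/5.
P₁V₁ = 8301 J, P₂V₂ = 12200 J.
W = (8301 − 12200) / 0.4 = -9747 J.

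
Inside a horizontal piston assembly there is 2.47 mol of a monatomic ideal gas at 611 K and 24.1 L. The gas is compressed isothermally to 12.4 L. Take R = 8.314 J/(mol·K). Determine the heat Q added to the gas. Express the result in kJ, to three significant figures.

Isothermal ⇒ ΔU = 0, so Q = W = nRT ln(V₂/V₁).
Q = (2.47)(8.314)(611) ln(12.4/24.1) = 12547 × -0.6645 = -8338 J.

Q ≈ -8.34 kJ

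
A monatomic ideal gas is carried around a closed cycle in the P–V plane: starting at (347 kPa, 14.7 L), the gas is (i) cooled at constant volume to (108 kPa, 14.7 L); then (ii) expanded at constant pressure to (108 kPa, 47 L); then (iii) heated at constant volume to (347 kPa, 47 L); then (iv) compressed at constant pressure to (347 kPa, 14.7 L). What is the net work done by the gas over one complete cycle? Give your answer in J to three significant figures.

Constant-volume legs do no work.
W(ii) = (108)(47 − 14.7) = 3488 J; W(iv) = (347)(14.7 − 47) = -11208 J.
W_net = 3488 − 11208 = -7720 J (the counter-clockwise enclosed area).

W_net ≈ -7720 J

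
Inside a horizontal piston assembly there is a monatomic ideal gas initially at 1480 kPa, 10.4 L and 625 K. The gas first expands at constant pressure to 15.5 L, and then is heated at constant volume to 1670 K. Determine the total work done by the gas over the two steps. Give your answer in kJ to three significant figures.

W_total ≈ 7.55 kJ

Step 1 (isobaric): W = PΔV = (1480 kPa)(15.5 − 10.4 L) = 7548 J.
Step 2 (isochoric): W = 0 (constant volume).
W_total = 7548 + 0 = 7548 J.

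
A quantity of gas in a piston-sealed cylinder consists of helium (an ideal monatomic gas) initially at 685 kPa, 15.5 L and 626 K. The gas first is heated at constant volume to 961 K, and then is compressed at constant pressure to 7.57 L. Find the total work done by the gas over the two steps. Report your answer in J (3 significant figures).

Step 1 (isochoric): W = 0 (constant volume).
After step 1: P = 1052 kPa (V unchanged).
Step 2 (isobaric): W = PΔV = (1052 kPa)(7.57 − 15.5 L) = -8339 J.
W_total = 0 − 8339 = -8339 J.

W_total ≈ -8340 J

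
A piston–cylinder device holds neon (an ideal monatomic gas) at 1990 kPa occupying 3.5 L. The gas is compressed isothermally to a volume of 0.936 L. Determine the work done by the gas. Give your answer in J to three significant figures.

W ≈ -9190 J

Isothermal: W = nRT ln(V₂/V₁) = P₁V₁ ln(V₂/V₁).
P₁V₁ = (1990 kPa)(3.5 L) = 6965 J.
W = 6965 × ln(0.936/3.5) = 6965 × -1.319
W_by_gas = -9186 J.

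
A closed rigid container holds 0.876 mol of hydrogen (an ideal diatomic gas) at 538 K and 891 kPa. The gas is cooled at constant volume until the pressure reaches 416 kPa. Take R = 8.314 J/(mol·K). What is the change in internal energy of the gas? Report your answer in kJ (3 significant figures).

ΔU ≈ -5.22 kJ

Constant volume ⇒ W = 0, so Q = ΔU = nCᵥΔT with Cᵥ = 5R/2 = 20.79 J/(mol·K).
At constant V, T₂/T₁ = P₂/P₁ ⇒ ΔT = T₁(P₂/P₁ − 1) = 538·(416/891 − 1) = -286.8 K.
ΔU = (0.876)(20.79)(-286.8) = -5222 J.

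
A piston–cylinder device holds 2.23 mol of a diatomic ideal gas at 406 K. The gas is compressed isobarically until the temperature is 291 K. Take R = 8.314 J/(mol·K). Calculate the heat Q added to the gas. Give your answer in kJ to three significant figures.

Q ≈ -7.46 kJ

Isobaric: W = nRΔT = (2.23)(8.314)(-115) = -2132 J.
ΔU = nCᵥΔT with Cᵥ = 5R/2: ΔU = (2.23)(20.79)(-115) = -5330 J.
Q = ΔU + W = -5330 − 2132 = -7462 J.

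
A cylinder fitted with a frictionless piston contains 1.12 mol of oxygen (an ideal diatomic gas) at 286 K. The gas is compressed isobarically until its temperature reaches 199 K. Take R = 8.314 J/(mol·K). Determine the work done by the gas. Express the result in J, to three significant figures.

W ≈ -810 J

Isobaric: W = P ΔV = nR ΔT.
W = (1.12)(8.314)(199 − 286) = -810.1 J.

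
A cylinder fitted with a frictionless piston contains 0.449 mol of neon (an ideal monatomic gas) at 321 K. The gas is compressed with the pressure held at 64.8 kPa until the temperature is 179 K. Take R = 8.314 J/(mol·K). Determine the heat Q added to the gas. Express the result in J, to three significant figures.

Isobaric: W = nRΔT = (0.449)(8.314)(-142) = -530.1 J.
ΔU = nCᵥΔT with Cᵥ = 3R/2: ΔU = (0.449)(12.47)(-142) = -795.1 J.
Q = ΔU + W = -795.1 − 530.1 = -1325 J.

Q ≈ -1330 J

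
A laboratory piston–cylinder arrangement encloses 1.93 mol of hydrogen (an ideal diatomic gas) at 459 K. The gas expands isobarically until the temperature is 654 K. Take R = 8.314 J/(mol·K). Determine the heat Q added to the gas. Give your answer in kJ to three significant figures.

Isobaric: W = nRΔT = (1.93)(8.314)(195) = 3129 J.
ΔU = nCᵥΔT with Cᵥ = 5R/2: ΔU = (1.93)(20.79)(195) = 7822 J.
Q = ΔU + W = 7822 + 3129 = 10951 J.

Q ≈ 11.0 kJ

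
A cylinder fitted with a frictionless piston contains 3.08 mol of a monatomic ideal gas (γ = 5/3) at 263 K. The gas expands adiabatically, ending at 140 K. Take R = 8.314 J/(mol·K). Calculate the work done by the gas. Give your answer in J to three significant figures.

W ≈ 4720 J

Adiabatic ⇒ Q = 0, so W_by = −ΔU = nCᵥ(T₁ − T₂).
Cᵥ = 3R/2 = 12.47 J/(mol·K).
W = (3.08)(12.47)(263 − 140) = 4725 J.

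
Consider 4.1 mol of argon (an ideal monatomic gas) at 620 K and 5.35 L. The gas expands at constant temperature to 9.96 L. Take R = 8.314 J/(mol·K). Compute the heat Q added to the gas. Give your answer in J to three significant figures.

Isothermal ⇒ ΔU = 0, so Q = W = nRT ln(V₂/V₁).
Q = (4.1)(8.314)(620) ln(9.96/5.35) = 21134 × 0.6215 = 13134 J.

Q ≈ 13100 J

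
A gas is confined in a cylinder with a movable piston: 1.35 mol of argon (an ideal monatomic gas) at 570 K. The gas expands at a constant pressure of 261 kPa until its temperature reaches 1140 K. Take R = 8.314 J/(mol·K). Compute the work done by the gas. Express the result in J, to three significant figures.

Isobaric: W = P ΔV = nR ΔT.
W = (1.35)(8.314)(1140 − 570) = 6398 J.

W ≈ 6400 J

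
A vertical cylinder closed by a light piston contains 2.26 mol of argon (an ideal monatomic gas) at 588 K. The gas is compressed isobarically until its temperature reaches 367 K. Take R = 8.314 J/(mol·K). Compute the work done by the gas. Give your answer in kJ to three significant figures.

Isobaric: W = P ΔV = nR ΔT.
W = (2.26)(8.314)(367 − 588) = -4153 J.

W ≈ -4.15 kJ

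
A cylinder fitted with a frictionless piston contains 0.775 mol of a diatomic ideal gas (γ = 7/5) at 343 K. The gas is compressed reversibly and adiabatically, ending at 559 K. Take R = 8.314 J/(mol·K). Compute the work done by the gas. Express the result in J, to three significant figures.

W ≈ -3480 J

Adiabatic ⇒ Q = 0, so W_by = −ΔU = nCᵥ(T₁ − T₂).
Cᵥ = 5R/2 = 20.79 J/(mol·K).
W = (0.775)(20.79)(343 − 559) = -3479 J.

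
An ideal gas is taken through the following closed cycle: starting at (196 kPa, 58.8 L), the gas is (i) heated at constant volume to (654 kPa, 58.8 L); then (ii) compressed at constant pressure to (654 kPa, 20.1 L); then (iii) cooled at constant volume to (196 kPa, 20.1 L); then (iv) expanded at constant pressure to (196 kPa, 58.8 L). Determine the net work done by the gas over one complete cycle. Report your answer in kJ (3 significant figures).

W_net ≈ -17.7 kJ

Constant-volume legs do no work.
W(ii) = (654)(20.1 − 58.8) = -25310 J; W(iv) = (196)(58.8 − 20.1) = 7585 J.
W_net = -25310 + 7585 = -17725 J (the counter-clockwise enclosed area).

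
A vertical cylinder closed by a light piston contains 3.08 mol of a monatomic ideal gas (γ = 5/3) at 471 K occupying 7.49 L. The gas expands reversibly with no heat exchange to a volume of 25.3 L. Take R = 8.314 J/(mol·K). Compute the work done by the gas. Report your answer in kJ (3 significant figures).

Adiabatic: TV^(γ−1) = const with γ = 5/3.
T₂ = T₁ (V₁/V₂)^(γ−1) = 471 × (7.49/25.3)^0.667 = 471 × 0.4442 = 209.2 K.
W_by = nCᵥ(T₁ − T₂) = (3.08)(12.47)(471 − 209.2) = 10055 J.

W ≈ 10.1 kJ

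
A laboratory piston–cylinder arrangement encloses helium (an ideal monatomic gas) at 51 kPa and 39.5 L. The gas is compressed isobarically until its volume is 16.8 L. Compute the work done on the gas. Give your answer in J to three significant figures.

W ≈ 1160 J

Isobaric: W = P ΔV.
W = (51 kPa)(16.8 − 39.5 L) = (51)(-22.7) = -1158 J.
Work on gas = −W_by = 1158 J.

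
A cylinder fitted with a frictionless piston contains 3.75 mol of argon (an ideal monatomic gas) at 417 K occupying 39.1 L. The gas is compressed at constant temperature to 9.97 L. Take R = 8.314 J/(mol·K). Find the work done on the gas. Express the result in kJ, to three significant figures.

W ≈ 17.8 kJ

Isothermal: W = nRT ln(V₂/V₁).
W = (3.75)(8.314)(417) × ln(9.97/39.1)
  = 13001 × -1.367
W_by_gas = -17766 J; work on gas = −W_by = 17766 J.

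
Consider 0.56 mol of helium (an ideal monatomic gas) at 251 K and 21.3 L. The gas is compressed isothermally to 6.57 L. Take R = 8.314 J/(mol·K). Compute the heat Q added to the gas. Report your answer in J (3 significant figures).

Isothermal ⇒ ΔU = 0, so Q = W = nRT ln(V₂/V₁).
Q = (0.56)(8.314)(251) ln(6.57/21.3) = 1169 × -1.176 = -1375 J.

Q ≈ -1370 J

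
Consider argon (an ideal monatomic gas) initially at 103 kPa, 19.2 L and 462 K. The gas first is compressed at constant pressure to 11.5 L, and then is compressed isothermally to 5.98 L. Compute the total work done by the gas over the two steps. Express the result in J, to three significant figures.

W_total ≈ -1570 J

Step 1 (isobaric): W = PΔV = (103 kPa)(11.5 − 19.2 L) = -793.1 J.
After step 1: P = 103 kPa, V = 11.5 L, T = 276.7 K.
Step 2 (isothermal): W = P₁V₁ ln(V₂/V₁) = (1184) ln(5.98/11.5) = -774.6 J.
W_total = -793.1 − 774.6 = -1568 J.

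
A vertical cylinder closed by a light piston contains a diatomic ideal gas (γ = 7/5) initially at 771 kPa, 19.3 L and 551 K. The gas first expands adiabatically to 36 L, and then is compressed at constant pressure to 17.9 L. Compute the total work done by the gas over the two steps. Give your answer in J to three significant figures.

W_total ≈ 2380 J

Step 1 (adiabatic): W = (P₁V₁ − P₂V₂)/(γ−1) = (14880 − 11596)/0.4 = 8210 J.
After step 1: P = 322.1 kPa, V = 36 L, T = 429.4 K.
Step 2 (isobaric): W = PΔV = (322.1 kPa)(17.9 − 36 L) = -5830 J.
W_total = 8210 − 5830 = 2380 J.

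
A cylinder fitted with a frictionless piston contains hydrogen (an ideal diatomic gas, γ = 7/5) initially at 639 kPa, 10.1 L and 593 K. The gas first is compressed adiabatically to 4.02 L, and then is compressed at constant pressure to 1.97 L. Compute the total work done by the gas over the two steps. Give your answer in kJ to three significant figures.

Step 1 (adiabatic): W = (P₁V₁ − P₂V₂)/(γ−1) = (6454 − 9330)/0.4 = -7189 J.
After step 1: P = 2321 kPa, V = 4.02 L, T = 857.2 K.
Step 2 (isobaric): W = PΔV = (2321 kPa)(1.97 − 4.02 L) = -4758 J.
W_total = -7189 − 4758 = -11947 J.

W_total ≈ -11.9 kJ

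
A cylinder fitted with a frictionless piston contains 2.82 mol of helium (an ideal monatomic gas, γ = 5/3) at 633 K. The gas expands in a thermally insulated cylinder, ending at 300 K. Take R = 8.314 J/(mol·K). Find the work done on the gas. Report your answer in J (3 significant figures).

Adiabatic ⇒ Q = 0, so W_by = −ΔU = nCᵥ(T₁ − T₂).
Cᵥ = 3R/2 = 12.47 J/(mol·K).
W = (2.82)(12.47)(633 − 300) = 11711 J.
Work on gas = −W_by = -11711 J.

W ≈ -11700 J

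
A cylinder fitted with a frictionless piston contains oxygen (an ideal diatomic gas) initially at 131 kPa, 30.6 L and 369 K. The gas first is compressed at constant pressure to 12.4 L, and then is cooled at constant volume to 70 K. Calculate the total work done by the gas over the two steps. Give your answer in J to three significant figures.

W_total ≈ -2380 J

Step 1 (isobaric): W = PΔV = (131 kPa)(12.4 − 30.6 L) = -2384 J.
Step 2 (isochoric): W = 0 (constant volume).
W_total = -2384 + 0 = -2384 J.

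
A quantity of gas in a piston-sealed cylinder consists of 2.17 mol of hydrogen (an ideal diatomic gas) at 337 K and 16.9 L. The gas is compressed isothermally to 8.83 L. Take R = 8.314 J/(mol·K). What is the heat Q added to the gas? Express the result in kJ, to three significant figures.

Q ≈ -3.95 kJ

Isothermal ⇒ ΔU = 0, so Q = W = nRT ln(V₂/V₁).
Q = (2.17)(8.314)(337) ln(8.83/16.9) = 6080 × -0.6492 = -3947 J.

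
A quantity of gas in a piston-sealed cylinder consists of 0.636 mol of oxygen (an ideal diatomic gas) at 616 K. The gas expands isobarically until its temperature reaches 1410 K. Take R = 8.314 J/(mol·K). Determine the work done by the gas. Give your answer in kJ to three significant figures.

W ≈ 4.20 kJ

Isobaric: W = P ΔV = nR ΔT.
W = (0.636)(8.314)(1410 − 616) = 4198 J.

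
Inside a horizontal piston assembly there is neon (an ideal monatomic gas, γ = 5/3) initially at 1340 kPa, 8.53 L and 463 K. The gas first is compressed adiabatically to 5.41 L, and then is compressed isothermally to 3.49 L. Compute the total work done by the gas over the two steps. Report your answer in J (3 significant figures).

W_total ≈ -12900 J

Step 1 (adiabatic): W = (P₁V₁ − P₂V₂)/(γ−1) = (11430 − 15484)/0.667 = -6081 J.
After step 1: P = 2862 kPa, V = 5.41 L, T = 627.2 K.
Step 2 (isothermal): W = P₁V₁ ln(V₂/V₁) = (15484) ln(3.49/5.41) = -6787 J.
W_total = -6081 − 6787 = -12868 J.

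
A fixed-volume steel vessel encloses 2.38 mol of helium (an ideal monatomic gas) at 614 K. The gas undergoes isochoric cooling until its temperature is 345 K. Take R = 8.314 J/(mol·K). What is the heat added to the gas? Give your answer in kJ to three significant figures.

Q ≈ -7.98 kJ

Constant volume ⇒ W = 0, so Q = ΔU = nCᵥΔT with Cᵥ = 3R/2 = 12.47 J/(mol·K).
ΔU = (2.38)(12.47)(345 − 614) = -7984 J.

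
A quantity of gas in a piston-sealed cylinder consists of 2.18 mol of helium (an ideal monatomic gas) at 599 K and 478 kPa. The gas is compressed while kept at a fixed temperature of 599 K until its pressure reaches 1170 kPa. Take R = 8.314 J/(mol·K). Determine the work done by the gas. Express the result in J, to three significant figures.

Isothermal process: W = nRT ln(V₂/V₁) = nRT ln(P₁/P₂).
W = (2.18)(8.314)(599) × ln(478/1170)
  = 10857 × ln(0.4085) = 10857 × -0.8951
W_by_gas = -9718 J.

W ≈ -9720 J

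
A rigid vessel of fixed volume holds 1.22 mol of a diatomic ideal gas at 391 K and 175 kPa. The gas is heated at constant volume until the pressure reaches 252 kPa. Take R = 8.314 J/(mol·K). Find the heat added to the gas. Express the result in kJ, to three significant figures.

Constant volume ⇒ W = 0, so Q = ΔU = nCᵥΔT with Cᵥ = 5R/2 = 20.79 J/(mol·K).
At constant V, T₂/T₁ = P₂/P₁ ⇒ ΔT = T₁(P₂/P₁ − 1) = 391·(252/175 − 1) = 172 K.
ΔU = (1.22)(20.79)(172) = 4363 J.

Q ≈ 4.36 kJ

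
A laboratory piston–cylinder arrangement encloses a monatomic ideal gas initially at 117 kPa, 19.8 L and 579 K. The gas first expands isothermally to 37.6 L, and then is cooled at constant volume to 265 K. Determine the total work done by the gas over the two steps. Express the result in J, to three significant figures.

Step 1 (isothermal): W = P₁V₁ ln(V₂/V₁) = (2317) ln(37.6/19.8) = 1486 J.
Step 2 (isochoric): W = 0 (constant volume).
W_total = 1486 + 0 = 1486 J.

W_total ≈ 1490 J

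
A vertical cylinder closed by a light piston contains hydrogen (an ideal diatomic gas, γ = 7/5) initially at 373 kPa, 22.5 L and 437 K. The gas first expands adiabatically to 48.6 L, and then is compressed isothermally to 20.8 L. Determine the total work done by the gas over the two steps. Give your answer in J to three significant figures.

Step 1 (adiabatic): W = (P₁V₁ − P₂V₂)/(γ−1) = (8392 − 6168)/0.4 = 5562 J.
After step 1: P = 126.9 kPa, V = 48.6 L, T = 321.1 K.
Step 2 (isothermal): W = P₁V₁ ln(V₂/V₁) = (6168) ln(20.8/48.6) = -5234 J.
W_total = 5562 − 5234 = 328.3 J.

W_total ≈ 328 J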